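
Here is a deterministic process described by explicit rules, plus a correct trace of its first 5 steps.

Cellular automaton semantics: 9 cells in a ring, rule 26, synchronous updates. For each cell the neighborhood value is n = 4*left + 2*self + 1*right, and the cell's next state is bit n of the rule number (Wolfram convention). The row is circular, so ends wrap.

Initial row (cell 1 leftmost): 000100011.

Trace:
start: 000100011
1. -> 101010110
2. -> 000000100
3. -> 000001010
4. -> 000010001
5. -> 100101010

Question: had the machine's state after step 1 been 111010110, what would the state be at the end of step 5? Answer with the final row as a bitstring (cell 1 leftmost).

010001101

state after step 1 := 111010110
2. -> 100000100
3. -> 010001011
4. -> 001010010
5. -> 010001101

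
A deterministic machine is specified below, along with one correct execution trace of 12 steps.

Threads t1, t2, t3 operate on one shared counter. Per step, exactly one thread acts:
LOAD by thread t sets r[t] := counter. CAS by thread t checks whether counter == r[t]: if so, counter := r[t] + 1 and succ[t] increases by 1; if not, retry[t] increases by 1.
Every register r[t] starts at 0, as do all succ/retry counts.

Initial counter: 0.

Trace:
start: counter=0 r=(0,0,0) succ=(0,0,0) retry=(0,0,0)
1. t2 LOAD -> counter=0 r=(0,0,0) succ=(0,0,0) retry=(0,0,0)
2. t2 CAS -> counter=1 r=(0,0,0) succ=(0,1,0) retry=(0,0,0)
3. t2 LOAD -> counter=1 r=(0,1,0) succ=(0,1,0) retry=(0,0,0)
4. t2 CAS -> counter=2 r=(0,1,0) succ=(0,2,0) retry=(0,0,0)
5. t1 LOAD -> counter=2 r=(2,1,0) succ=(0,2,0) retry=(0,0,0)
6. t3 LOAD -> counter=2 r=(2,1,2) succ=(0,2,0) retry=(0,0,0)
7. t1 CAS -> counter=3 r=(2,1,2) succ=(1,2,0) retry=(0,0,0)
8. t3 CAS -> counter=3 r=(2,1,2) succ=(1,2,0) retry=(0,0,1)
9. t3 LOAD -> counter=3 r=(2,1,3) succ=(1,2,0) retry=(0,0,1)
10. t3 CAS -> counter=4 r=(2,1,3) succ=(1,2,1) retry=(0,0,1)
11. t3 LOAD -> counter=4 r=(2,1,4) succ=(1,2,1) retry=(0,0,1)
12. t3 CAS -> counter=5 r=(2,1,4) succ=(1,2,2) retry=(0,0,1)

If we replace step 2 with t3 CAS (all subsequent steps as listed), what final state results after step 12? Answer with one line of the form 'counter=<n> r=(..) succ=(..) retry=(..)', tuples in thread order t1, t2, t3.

counter=5 r=(2,1,4) succ=(1,1,3) retry=(0,0,1)

(re-executing from step 2 with the substitution; state before step 2: counter=0 r=(0,0,0) succ=(0,0,0) retry=(0,0,0))
2. t3 CAS -> counter=1 r=(0,0,0) succ=(0,0,1) retry=(0,0,0)
3. t2 LOAD -> counter=1 r=(0,1,0) succ=(0,0,1) retry=(0,0,0)
4. t2 CAS -> counter=2 r=(0,1,0) succ=(0,1,1) retry=(0,0,0)
5. t1 LOAD -> counter=2 r=(2,1,0) succ=(0,1,1) retry=(0,0,0)
6. t3 LOAD -> counter=2 r=(2,1,2) succ=(0,1,1) retry=(0,0,0)
7. t1 CAS -> counter=3 r=(2,1,2) succ=(1,1,1) retry=(0,0,0)
8. t3 CAS -> counter=3 r=(2,1,2) succ=(1,1,1) retry=(0,0,1)
9. t3 LOAD -> counter=3 r=(2,1,3) succ=(1,1,1) retry=(0,0,1)
10. t3 CAS -> counter=4 r=(2,1,3) succ=(1,1,2) retry=(0,0,1)
11. t3 LOAD -> counter=4 r=(2,1,4) succ=(1,1,2) retry=(0,0,1)
12. t3 CAS -> counter=5 r=(2,1,4) succ=(1,1,3) retry=(0,0,1)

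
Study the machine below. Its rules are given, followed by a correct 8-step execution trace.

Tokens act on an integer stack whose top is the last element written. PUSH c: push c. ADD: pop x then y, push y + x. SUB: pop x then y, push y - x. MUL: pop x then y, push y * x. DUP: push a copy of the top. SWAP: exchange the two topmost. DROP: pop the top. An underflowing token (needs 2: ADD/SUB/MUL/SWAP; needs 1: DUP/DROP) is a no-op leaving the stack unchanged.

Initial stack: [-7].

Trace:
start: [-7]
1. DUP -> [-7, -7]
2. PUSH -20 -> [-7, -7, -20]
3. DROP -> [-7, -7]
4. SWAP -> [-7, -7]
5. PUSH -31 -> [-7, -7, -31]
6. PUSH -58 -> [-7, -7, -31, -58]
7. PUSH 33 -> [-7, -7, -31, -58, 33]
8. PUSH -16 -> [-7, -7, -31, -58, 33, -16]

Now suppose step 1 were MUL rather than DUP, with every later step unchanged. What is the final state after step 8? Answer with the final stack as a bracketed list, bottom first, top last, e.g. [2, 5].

[-7, -31, -58, 33, -16]

(re-executing from step 1 with the substitution; state before step 1: [-7])
1. MUL -> [-7]
2. PUSH -20 -> [-7, -20]
3. DROP -> [-7]
4. SWAP -> [-7]
5. PUSH -31 -> [-7, -31]
6. PUSH -58 -> [-7, -31, -58]
7. PUSH 33 -> [-7, -31, -58, 33]
8. PUSH -16 -> [-7, -31, -58, 33, -16]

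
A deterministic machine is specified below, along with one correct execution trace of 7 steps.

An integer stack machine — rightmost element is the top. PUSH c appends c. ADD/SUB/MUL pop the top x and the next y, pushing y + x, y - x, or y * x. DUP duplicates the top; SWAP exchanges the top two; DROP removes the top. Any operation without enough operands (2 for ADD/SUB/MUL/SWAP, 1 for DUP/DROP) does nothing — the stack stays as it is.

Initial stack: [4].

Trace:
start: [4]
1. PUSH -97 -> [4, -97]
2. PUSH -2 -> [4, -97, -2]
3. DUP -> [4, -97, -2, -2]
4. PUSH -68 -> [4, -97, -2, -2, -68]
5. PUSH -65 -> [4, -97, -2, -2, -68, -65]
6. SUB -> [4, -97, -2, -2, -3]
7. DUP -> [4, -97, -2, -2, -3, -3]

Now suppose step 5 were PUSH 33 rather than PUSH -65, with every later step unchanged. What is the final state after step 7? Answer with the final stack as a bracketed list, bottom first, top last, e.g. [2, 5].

[4, -97, -2, -2, -101, -101]

(re-executing from step 5 with the substitution; state before step 5: [4, -97, -2, -2, -68])
5. PUSH 33 -> [4, -97, -2, -2, -68, 33]
6. SUB -> [4, -97, -2, -2, -101]
7. DUP -> [4, -97, -2, -2, -101, -101]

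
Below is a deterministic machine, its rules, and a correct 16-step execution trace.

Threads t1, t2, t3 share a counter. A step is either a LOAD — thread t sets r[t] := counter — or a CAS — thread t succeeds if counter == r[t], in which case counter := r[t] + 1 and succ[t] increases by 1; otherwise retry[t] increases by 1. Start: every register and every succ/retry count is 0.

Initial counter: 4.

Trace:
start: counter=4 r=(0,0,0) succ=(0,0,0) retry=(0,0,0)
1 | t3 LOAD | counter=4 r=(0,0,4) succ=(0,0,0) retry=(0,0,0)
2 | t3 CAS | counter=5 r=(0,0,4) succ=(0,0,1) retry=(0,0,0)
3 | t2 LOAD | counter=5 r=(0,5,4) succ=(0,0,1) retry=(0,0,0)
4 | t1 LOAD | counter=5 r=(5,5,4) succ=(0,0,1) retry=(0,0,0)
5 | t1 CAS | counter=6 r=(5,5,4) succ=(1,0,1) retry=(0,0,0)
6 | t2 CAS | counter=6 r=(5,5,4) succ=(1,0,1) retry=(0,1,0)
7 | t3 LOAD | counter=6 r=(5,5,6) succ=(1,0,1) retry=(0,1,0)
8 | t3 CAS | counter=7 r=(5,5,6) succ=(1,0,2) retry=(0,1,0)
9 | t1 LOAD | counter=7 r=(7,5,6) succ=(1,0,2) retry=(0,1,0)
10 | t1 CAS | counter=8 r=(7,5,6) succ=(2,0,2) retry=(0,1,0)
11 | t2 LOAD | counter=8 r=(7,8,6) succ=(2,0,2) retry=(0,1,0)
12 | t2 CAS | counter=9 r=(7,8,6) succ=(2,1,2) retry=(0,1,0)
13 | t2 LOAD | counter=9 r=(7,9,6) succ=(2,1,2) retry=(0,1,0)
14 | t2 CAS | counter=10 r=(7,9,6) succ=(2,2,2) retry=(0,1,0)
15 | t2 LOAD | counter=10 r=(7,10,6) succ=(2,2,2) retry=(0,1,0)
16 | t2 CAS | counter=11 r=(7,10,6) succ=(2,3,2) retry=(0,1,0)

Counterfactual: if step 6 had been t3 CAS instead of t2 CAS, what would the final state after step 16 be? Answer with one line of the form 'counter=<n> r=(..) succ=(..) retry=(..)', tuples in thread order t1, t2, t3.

counter=11 r=(7,10,6) succ=(2,3,2) retry=(0,0,1)

(re-executing from step 6 with the substitution; state before step 6: counter=6 r=(5,5,4) succ=(1,0,1) retry=(0,0,0))
6 | t3 CAS | counter=6 r=(5,5,4) succ=(1,0,1) retry=(0,0,1)
7 | t3 LOAD | counter=6 r=(5,5,6) succ=(1,0,1) retry=(0,0,1)
8 | t3 CAS | counter=7 r=(5,5,6) succ=(1,0,2) retry=(0,0,1)
9 | t1 LOAD | counter=7 r=(7,5,6) succ=(1,0,2) retry=(0,0,1)
10 | t1 CAS | counter=8 r=(7,5,6) succ=(2,0,2) retry=(0,0,1)
11 | t2 LOAD | counter=8 r=(7,8,6) succ=(2,0,2) retry=(0,0,1)
12 | t2 CAS | counter=9 r=(7,8,6) succ=(2,1,2) retry=(0,0,1)
13 | t2 LOAD | counter=9 r=(7,9,6) succ=(2,1,2) retry=(0,0,1)
14 | t2 CAS | counter=10 r=(7,9,6) succ=(2,2,2) retry=(0,0,1)
15 | t2 LOAD | counter=10 r=(7,10,6) succ=(2,2,2) retry=(0,0,1)
16 | t2 CAS | counter=11 r=(7,10,6) succ=(2,3,2) retry=(0,0,1)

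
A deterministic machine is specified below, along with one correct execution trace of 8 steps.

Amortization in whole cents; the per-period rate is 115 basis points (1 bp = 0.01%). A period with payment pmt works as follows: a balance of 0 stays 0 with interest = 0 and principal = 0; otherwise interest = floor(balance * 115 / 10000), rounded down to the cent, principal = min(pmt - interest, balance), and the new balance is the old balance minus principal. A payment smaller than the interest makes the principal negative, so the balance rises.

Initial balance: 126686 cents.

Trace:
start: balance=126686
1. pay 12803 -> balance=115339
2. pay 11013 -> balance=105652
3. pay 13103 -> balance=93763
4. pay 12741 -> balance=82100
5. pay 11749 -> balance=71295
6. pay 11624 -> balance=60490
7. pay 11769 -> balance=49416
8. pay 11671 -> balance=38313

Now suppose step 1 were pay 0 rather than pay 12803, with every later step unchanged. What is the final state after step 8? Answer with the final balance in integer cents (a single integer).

(re-executing from step 1 with the substitution; state before step 1: balance=126686)
1. pay 0 -> balance=128142
2. pay 11013 -> balance=118602
3. pay 13103 -> balance=106862
4. pay 12741 -> balance=95349
5. pay 11749 -> balance=84696
6. pay 11624 -> balance=74046
7. pay 11769 -> balance=63128
8. pay 11671 -> balance=52182

52182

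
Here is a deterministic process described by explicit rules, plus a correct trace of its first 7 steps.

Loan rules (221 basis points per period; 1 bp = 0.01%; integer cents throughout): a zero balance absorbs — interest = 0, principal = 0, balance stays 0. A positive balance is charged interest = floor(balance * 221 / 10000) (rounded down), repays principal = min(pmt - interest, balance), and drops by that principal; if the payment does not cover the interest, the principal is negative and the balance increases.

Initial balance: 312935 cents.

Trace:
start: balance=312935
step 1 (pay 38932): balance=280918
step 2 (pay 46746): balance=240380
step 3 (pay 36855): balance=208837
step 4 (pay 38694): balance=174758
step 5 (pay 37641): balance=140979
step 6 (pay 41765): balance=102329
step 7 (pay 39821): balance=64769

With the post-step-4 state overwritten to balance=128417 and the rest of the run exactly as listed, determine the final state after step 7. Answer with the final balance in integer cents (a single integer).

15287

state after step 4 := balance=128417
step 5 (pay 37641): balance=93614
step 6 (pay 41765): balance=53917
step 7 (pay 39821): balance=15287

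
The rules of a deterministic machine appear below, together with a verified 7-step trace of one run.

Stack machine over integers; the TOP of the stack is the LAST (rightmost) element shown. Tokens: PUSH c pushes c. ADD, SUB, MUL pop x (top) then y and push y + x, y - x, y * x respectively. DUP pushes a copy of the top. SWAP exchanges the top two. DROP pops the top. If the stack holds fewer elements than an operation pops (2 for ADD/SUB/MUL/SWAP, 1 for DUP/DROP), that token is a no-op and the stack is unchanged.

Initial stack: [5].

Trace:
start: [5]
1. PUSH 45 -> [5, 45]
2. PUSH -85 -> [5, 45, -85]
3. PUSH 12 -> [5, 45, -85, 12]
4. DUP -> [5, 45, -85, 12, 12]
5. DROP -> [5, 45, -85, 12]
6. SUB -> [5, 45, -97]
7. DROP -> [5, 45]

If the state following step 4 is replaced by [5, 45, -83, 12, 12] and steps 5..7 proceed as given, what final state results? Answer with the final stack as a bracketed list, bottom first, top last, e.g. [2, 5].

[5, 45]

state after step 4 := [5, 45, -83, 12, 12]
5. DROP -> [5, 45, -83, 12]
6. SUB -> [5, 45, -95]
7. DROP -> [5, 45]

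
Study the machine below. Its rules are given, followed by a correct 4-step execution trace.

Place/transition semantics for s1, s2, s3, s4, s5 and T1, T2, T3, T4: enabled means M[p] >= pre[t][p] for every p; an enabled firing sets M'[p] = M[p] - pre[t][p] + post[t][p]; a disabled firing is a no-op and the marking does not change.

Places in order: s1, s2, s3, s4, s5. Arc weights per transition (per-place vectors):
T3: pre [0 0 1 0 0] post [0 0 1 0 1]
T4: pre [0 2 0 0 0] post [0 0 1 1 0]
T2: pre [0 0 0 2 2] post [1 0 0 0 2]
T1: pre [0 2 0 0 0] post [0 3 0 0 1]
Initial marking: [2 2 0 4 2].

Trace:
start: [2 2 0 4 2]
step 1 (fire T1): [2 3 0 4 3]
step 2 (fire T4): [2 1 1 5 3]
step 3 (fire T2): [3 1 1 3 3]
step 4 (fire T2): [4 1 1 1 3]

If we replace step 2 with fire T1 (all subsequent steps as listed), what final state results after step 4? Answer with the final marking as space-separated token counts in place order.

4 4 0 0 4

(re-executing from step 2 with the substitution; state before step 2: [2 3 0 4 3])
step 2 (fire T1): [2 4 0 4 4]
step 3 (fire T2): [3 4 0 2 4]
step 4 (fire T2): [4 4 0 0 4]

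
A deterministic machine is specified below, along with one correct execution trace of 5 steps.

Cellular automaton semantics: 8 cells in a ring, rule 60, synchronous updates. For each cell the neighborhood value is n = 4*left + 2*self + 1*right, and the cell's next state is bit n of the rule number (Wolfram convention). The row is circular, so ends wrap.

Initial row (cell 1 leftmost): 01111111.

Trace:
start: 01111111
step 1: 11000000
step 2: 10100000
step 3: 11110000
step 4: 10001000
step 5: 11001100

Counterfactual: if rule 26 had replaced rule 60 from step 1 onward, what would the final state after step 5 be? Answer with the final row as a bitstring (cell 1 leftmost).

(re-executing steps 1..5 under rule 26; state before step 1: 01111111)
step 1: 01000000
step 2: 10100000
step 3: 00010001
step 4: 10101010
step 5: 00000000

00000000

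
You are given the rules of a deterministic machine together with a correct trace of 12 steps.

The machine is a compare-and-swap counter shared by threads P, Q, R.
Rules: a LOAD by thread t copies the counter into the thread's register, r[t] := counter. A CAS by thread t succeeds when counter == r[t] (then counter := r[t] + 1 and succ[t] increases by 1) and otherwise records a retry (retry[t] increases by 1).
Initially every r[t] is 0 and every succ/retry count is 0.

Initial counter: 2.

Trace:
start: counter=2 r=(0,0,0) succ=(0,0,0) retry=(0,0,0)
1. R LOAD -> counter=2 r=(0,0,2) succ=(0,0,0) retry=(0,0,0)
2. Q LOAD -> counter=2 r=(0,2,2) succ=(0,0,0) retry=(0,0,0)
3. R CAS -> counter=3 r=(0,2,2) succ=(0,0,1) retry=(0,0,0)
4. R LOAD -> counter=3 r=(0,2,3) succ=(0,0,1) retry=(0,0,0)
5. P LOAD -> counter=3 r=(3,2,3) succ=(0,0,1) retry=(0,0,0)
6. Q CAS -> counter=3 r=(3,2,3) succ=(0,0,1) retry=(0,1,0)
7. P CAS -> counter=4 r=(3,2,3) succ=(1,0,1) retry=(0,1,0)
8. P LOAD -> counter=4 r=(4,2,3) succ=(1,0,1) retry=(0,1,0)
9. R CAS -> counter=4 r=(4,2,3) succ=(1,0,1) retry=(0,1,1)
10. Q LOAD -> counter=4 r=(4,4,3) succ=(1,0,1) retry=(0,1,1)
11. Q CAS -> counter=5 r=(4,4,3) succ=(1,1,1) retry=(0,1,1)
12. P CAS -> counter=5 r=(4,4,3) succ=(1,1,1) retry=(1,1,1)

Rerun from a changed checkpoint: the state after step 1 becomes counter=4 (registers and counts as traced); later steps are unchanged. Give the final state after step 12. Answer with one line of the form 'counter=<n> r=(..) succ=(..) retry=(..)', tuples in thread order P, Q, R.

counter=6 r=(5,5,4) succ=(0,2,0) retry=(2,0,2)

state after step 1 := counter=4 r=(0,0,2) succ=(0,0,0) retry=(0,0,0)
2. Q LOAD -> counter=4 r=(0,4,2) succ=(0,0,0) retry=(0,0,0)
3. R CAS -> counter=4 r=(0,4,2) succ=(0,0,0) retry=(0,0,1)
4. R LOAD -> counter=4 r=(0,4,4) succ=(0,0,0) retry=(0,0,1)
5. P LOAD -> counter=4 r=(4,4,4) succ=(0,0,0) retry=(0,0,1)
6. Q CAS -> counter=5 r=(4,4,4) succ=(0,1,0) retry=(0,0,1)
7. P CAS -> counter=5 r=(4,4,4) succ=(0,1,0) retry=(1,0,1)
8. P LOAD -> counter=5 r=(5,4,4) succ=(0,1,0) retry=(1,0,1)
9. R CAS -> counter=5 r=(5,4,4) succ=(0,1,0) retry=(1,0,2)
10. Q LOAD -> counter=5 r=(5,5,4) succ=(0,1,0) retry=(1,0,2)
11. Q CAS -> counter=6 r=(5,5,4) succ=(0,2,0) retry=(1,0,2)
12. P CAS -> counter=6 r=(5,5,4) succ=(0,2,0) retry=(2,0,2)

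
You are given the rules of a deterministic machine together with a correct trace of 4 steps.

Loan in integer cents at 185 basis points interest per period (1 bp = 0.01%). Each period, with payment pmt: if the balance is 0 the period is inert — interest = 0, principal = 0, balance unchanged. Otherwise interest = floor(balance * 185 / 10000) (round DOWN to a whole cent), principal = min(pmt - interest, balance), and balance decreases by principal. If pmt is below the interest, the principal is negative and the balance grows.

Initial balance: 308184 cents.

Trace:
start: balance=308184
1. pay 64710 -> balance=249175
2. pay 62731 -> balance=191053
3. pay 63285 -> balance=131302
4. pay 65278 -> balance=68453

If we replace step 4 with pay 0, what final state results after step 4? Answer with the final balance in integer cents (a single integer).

(re-executing from step 4 with the substitution; state before step 4: balance=131302)
4. pay 0 -> balance=133731

133731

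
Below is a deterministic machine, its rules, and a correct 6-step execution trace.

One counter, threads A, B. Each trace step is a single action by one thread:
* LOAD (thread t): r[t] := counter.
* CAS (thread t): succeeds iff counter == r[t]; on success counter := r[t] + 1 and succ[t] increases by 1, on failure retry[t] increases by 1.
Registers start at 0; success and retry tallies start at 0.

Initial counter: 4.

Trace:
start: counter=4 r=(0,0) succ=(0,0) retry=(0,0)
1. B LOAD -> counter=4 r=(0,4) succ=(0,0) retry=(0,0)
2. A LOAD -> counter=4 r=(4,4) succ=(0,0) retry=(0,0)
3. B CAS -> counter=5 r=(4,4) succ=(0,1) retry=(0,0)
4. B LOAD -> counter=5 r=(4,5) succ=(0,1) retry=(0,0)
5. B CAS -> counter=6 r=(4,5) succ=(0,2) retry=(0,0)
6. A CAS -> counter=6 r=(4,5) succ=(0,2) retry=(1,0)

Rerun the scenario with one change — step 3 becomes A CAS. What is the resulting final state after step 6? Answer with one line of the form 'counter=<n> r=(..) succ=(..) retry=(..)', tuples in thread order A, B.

counter=6 r=(4,5) succ=(1,1) retry=(1,0)

(re-executing from step 3 with the substitution; state before step 3: counter=4 r=(4,4) succ=(0,0) retry=(0,0))
3. A CAS -> counter=5 r=(4,4) succ=(1,0) retry=(0,0)
4. B LOAD -> counter=5 r=(4,5) succ=(1,0) retry=(0,0)
5. B CAS -> counter=6 r=(4,5) succ=(1,1) retry=(0,0)
6. A CAS -> counter=6 r=(4,5) succ=(1,1) retry=(1,0)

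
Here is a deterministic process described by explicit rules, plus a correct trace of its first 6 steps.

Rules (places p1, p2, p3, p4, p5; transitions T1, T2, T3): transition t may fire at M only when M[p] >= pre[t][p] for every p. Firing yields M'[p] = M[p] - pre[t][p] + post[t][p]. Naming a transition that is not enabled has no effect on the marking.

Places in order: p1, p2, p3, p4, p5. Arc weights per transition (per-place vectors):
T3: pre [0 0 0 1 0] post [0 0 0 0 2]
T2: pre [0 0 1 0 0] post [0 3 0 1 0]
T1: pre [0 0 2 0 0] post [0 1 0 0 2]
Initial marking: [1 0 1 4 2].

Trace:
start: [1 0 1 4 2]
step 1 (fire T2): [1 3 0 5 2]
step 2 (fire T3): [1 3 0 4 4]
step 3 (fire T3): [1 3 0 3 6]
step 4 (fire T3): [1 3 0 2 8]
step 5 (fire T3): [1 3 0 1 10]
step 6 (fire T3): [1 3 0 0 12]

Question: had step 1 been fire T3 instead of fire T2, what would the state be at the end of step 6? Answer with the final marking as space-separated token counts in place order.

(re-executing from step 1 with the substitution; state before step 1: [1 0 1 4 2])
step 1 (fire T3): [1 0 1 3 4]
step 2 (fire T3): [1 0 1 2 6]
step 3 (fire T3): [1 0 1 1 8]
step 4 (fire T3): [1 0 1 0 10]
step 5 (fire T3): [1 0 1 0 10]
step 6 (fire T3): [1 0 1 0 10]

1 0 1 0 10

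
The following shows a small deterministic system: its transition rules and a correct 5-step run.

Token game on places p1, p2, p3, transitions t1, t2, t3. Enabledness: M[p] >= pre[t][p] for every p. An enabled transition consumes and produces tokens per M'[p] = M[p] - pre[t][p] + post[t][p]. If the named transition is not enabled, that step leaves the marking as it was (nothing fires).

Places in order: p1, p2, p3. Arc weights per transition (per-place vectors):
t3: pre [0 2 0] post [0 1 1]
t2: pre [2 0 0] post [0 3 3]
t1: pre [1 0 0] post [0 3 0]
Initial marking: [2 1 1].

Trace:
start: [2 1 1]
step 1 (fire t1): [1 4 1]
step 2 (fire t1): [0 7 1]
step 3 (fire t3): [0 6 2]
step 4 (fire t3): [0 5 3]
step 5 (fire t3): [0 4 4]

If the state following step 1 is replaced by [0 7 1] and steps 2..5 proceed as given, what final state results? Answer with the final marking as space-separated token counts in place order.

state after step 1 := [0 7 1]
step 2 (fire t1): [0 7 1]
step 3 (fire t3): [0 6 2]
step 4 (fire t3): [0 5 3]
step 5 (fire t3): [0 4 4]

0 4 4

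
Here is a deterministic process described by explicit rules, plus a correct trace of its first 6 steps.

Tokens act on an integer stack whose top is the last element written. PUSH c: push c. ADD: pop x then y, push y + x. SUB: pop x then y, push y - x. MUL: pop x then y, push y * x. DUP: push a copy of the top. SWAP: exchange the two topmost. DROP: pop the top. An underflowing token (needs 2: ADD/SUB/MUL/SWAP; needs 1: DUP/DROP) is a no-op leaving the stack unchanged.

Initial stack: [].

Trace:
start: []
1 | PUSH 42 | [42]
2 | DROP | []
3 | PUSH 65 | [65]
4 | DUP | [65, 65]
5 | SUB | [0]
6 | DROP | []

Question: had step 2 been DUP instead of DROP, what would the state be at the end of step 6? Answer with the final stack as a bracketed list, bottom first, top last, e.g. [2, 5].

[42, 42]

(re-executing from step 2 with the substitution; state before step 2: [42])
2 | DUP | [42, 42]
3 | PUSH 65 | [42, 42, 65]
4 | DUP | [42, 42, 65, 65]
5 | SUB | [42, 42, 0]
6 | DROP | [42, 42]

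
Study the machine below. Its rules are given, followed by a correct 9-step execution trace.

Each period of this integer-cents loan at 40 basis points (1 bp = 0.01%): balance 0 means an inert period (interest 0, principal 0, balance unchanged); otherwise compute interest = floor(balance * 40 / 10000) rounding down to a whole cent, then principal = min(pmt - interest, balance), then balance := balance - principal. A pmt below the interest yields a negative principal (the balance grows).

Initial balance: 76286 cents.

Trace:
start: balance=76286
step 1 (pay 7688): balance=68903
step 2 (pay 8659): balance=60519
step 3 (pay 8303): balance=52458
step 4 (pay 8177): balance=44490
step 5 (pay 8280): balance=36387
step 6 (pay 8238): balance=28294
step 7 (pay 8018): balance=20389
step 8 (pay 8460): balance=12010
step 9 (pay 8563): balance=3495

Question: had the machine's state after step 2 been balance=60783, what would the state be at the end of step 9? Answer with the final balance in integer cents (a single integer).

3767

state after step 2 := balance=60783
step 3 (pay 8303): balance=52723
step 4 (pay 8177): balance=44756
step 5 (pay 8280): balance=36655
step 6 (pay 8238): balance=28563
step 7 (pay 8018): balance=20659
step 8 (pay 8460): balance=12281
step 9 (pay 8563): balance=3767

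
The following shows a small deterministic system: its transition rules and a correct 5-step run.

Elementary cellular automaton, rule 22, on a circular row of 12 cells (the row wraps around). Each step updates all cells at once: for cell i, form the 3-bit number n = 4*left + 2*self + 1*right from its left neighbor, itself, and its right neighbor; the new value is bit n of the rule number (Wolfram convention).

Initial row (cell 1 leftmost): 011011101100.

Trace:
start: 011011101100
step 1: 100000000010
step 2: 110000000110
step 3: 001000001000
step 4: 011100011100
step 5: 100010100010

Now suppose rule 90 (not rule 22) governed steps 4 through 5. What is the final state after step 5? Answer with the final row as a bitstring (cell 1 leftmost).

(re-executing steps 4..5 under rule 90; state before step 4: 001000001000)
step 4: 010100010100
step 5: 100010100010

100010100010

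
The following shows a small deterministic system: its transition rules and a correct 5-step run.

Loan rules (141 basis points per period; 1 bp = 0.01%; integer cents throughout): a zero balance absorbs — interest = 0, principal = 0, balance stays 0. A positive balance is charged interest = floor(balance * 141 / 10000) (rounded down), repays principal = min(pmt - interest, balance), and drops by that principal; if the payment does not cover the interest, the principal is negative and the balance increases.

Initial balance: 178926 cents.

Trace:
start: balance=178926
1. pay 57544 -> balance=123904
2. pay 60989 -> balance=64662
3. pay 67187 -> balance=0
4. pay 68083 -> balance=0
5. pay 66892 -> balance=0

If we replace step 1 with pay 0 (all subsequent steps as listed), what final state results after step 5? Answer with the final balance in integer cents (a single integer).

0

(re-executing from step 1 with the substitution; state before step 1: balance=178926)
1. pay 0 -> balance=181448
2. pay 60989 -> balance=123017
3. pay 67187 -> balance=57564
4. pay 68083 -> balance=0
5. pay 66892 -> balance=0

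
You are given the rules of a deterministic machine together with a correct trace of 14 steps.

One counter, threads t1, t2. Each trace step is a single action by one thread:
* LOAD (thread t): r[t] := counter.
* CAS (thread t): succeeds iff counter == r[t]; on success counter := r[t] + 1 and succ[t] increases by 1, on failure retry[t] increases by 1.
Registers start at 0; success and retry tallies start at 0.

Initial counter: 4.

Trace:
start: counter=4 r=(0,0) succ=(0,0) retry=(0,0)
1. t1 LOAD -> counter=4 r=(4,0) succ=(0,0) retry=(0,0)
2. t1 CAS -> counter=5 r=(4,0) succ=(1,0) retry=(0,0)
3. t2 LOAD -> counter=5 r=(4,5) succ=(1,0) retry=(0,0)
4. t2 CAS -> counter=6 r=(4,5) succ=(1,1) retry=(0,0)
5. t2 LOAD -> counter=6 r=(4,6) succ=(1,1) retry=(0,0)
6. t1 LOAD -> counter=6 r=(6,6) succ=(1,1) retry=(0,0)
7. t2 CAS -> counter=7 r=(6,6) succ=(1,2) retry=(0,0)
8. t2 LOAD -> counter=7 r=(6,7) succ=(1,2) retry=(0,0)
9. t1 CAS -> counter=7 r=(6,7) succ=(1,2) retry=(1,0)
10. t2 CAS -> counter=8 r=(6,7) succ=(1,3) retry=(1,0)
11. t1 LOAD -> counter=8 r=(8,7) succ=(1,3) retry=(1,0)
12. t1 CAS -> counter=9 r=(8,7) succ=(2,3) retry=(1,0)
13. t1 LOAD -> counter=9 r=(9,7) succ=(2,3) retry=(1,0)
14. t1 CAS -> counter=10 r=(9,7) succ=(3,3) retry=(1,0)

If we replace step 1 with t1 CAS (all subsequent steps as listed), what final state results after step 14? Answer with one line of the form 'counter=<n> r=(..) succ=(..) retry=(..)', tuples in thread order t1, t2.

(re-executing from step 1 with the substitution; state before step 1: counter=4 r=(0,0) succ=(0,0) retry=(0,0))
1. t1 CAS -> counter=4 r=(0,0) succ=(0,0) retry=(1,0)
2. t1 CAS -> counter=4 r=(0,0) succ=(0,0) retry=(2,0)
3. t2 LOAD -> counter=4 r=(0,4) succ=(0,0) retry=(2,0)
4. t2 CAS -> counter=5 r=(0,4) succ=(0,1) retry=(2,0)
5. t2 LOAD -> counter=5 r=(0,5) succ=(0,1) retry=(2,0)
6. t1 LOAD -> counter=5 r=(5,5) succ=(0,1) retry=(2,0)
7. t2 CAS -> counter=6 r=(5,5) succ=(0,2) retry=(2,0)
8. t2 LOAD -> counter=6 r=(5,6) succ=(0,2) retry=(2,0)
9. t1 CAS -> counter=6 r=(5,6) succ=(0,2) retry=(3,0)
10. t2 CAS -> counter=7 r=(5,6) succ=(0,3) retry=(3,0)
11. t1 LOAD -> counter=7 r=(7,6) succ=(0,3) retry=(3,0)
12. t1 CAS -> counter=8 r=(7,6) succ=(1,3) retry=(3,0)
13. t1 LOAD -> counter=8 r=(8,6) succ=(1,3) retry=(3,0)
14. t1 CAS -> counter=9 r=(8,6) succ=(2,3) retry=(3,0)

counter=9 r=(8,6) succ=(2,3) retry=(3,0)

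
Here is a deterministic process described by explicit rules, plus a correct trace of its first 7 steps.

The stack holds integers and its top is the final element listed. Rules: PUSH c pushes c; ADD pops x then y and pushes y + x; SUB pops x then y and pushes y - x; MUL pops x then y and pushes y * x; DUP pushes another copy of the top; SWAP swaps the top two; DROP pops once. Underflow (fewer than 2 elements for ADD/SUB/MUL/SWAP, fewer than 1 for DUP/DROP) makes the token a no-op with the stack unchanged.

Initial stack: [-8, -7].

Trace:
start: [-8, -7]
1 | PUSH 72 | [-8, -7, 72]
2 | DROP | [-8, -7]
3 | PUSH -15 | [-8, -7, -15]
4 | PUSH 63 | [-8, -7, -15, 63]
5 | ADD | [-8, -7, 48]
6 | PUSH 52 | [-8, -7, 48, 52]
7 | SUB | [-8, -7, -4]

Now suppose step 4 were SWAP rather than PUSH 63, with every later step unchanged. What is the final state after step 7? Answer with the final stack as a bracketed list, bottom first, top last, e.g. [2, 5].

[-8, -74]

(re-executing from step 4 with the substitution; state before step 4: [-8, -7, -15])
4 | SWAP | [-8, -15, -7]
5 | ADD | [-8, -22]
6 | PUSH 52 | [-8, -22, 52]
7 | SUB | [-8, -74]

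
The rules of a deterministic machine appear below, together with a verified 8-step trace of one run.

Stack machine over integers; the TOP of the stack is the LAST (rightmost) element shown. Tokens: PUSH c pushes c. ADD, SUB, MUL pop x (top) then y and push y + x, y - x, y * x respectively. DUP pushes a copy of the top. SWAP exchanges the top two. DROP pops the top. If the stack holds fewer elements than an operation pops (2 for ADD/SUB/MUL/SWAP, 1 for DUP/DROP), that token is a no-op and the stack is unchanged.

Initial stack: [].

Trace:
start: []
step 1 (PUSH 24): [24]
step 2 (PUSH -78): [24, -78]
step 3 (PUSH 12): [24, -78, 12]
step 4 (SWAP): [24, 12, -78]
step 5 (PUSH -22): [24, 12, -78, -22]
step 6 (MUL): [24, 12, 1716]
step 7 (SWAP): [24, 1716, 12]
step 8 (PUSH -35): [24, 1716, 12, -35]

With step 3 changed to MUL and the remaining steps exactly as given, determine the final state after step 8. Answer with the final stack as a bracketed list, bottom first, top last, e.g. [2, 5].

(re-executing from step 3 with the substitution; state before step 3: [24, -78])
step 3 (MUL): [-1872]
step 4 (SWAP): [-1872]
step 5 (PUSH -22): [-1872, -22]
step 6 (MUL): [41184]
step 7 (SWAP): [41184]
step 8 (PUSH -35): [41184, -35]

[41184, -35]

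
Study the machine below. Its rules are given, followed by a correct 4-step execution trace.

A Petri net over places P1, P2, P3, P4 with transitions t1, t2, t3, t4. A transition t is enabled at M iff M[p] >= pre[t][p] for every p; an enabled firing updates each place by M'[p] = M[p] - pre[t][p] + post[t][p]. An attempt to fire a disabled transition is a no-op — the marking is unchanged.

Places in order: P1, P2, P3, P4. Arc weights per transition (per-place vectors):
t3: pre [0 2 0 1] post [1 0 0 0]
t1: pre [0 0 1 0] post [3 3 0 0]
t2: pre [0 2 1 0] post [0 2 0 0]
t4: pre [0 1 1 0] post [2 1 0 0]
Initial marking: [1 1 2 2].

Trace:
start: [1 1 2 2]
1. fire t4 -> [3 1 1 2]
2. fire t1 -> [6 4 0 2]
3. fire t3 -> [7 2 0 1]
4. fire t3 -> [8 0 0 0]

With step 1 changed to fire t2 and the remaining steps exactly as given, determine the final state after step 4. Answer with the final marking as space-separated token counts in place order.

(re-executing from step 1 with the substitution; state before step 1: [1 1 2 2])
1. fire t2 -> [1 1 2 2]
2. fire t1 -> [4 4 1 2]
3. fire t3 -> [5 2 1 1]
4. fire t3 -> [6 0 1 0]

6 0 1 0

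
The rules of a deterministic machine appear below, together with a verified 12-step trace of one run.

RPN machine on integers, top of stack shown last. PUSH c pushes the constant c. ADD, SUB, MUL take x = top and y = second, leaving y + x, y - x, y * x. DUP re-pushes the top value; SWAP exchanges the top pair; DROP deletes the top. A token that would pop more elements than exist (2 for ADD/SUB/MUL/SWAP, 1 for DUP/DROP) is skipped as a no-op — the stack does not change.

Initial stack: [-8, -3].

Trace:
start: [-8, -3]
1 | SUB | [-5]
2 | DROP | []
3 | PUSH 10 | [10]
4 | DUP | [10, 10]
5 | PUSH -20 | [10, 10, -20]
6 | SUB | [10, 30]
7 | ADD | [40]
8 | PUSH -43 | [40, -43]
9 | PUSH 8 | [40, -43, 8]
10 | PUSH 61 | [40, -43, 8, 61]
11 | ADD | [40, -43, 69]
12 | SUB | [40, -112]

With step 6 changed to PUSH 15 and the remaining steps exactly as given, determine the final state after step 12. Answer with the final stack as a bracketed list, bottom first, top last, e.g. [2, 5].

(re-executing from step 6 with the substitution; state before step 6: [10, 10, -20])
6 | PUSH 15 | [10, 10, -20, 15]
7 | ADD | [10, 10, -5]
8 | PUSH -43 | [10, 10, -5, -43]
9 | PUSH 8 | [10, 10, -5, -43, 8]
10 | PUSH 61 | [10, 10, -5, -43, 8, 61]
11 | ADD | [10, 10, -5, -43, 69]
12 | SUB | [10, 10, -5, -112]

[10, 10, -5, -112]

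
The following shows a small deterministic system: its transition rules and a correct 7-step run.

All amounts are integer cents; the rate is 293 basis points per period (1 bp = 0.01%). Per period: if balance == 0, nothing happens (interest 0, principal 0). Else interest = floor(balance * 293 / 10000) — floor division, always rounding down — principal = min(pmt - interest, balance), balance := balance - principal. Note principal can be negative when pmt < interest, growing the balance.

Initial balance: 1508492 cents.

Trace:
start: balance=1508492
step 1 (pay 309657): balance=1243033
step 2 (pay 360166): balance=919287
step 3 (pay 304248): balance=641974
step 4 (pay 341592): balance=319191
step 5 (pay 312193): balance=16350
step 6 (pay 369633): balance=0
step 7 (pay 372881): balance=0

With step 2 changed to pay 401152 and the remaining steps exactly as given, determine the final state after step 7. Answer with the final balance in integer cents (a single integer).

(re-executing from step 2 with the substitution; state before step 2: balance=1243033)
step 2 (pay 401152): balance=878301
step 3 (pay 304248): balance=599787
step 4 (pay 341592): balance=275768
step 5 (pay 312193): balance=0
step 6 (pay 369633): balance=0
step 7 (pay 372881): balance=0

0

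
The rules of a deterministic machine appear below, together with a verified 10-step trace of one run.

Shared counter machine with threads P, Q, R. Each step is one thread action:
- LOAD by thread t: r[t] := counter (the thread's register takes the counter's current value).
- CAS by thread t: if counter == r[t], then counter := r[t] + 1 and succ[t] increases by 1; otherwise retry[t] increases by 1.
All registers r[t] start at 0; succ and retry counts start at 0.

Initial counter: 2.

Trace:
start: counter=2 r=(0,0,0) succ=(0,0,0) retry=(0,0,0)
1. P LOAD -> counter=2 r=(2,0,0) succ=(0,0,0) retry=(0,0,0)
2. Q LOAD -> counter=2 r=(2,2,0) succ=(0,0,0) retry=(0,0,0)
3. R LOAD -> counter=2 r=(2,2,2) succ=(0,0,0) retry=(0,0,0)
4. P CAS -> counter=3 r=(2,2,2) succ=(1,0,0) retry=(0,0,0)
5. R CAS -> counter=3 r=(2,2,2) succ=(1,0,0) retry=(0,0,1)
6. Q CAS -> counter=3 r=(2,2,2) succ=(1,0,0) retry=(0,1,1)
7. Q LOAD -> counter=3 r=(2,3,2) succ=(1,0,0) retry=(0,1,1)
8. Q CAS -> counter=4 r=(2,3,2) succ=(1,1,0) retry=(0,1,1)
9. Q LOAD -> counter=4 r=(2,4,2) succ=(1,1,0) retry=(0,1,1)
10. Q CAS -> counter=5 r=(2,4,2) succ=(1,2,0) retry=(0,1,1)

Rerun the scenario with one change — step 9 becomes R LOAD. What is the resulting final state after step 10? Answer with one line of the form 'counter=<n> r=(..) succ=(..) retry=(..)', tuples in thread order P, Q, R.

(re-executing from step 9 with the substitution; state before step 9: counter=4 r=(2,3,2) succ=(1,1,0) retry=(0,1,1))
9. R LOAD -> counter=4 r=(2,3,4) succ=(1,1,0) retry=(0,1,1)
10. Q CAS -> counter=4 r=(2,3,4) succ=(1,1,0) retry=(0,2,1)

counter=4 r=(2,3,4) succ=(1,1,0) retry=(0,2,1)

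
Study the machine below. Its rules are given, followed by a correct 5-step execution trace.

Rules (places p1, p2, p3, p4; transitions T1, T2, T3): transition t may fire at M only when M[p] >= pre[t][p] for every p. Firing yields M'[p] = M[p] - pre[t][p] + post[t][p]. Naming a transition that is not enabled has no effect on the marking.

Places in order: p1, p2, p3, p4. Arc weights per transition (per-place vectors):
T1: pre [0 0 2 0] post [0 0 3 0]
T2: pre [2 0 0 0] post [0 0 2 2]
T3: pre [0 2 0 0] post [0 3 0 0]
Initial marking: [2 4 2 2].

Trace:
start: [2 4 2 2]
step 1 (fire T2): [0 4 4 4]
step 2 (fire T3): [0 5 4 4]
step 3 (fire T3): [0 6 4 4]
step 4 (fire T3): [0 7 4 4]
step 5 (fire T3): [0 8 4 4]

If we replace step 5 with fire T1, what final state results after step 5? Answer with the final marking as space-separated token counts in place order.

0 7 5 4

(re-executing from step 5 with the substitution; state before step 5: [0 7 4 4])
step 5 (fire T1): [0 7 5 4]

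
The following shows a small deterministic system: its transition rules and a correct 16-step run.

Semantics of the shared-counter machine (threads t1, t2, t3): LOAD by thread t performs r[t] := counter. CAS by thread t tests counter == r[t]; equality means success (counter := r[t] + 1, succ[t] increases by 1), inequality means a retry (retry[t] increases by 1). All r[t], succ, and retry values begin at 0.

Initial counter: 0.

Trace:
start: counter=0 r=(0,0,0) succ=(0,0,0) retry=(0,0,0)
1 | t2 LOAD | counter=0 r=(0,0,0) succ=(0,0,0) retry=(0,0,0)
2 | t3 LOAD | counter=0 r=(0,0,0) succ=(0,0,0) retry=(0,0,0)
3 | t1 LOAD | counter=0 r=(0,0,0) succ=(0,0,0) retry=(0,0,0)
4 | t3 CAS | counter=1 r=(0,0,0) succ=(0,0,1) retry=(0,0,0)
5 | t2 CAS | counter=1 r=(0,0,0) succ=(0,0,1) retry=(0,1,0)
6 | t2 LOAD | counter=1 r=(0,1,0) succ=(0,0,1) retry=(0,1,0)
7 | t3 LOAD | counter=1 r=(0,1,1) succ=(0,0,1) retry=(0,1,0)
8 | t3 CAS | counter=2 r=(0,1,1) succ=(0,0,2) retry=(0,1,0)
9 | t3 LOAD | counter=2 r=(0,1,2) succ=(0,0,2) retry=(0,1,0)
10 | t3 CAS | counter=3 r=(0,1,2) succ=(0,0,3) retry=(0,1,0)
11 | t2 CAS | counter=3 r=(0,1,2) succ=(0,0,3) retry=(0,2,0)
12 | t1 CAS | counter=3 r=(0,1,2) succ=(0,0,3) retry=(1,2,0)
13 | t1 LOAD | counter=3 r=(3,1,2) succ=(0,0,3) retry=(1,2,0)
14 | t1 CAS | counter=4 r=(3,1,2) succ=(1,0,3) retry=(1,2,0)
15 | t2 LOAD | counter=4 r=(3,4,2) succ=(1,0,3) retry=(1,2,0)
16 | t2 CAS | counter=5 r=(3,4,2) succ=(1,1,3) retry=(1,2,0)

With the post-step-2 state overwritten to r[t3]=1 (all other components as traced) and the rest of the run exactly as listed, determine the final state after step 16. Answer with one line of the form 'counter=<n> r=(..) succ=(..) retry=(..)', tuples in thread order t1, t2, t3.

state after step 2 := counter=0 r=(0,0,1) succ=(0,0,0) retry=(0,0,0)
3 | t1 LOAD | counter=0 r=(0,0,1) succ=(0,0,0) retry=(0,0,0)
4 | t3 CAS | counter=0 r=(0,0,1) succ=(0,0,0) retry=(0,0,1)
5 | t2 CAS | counter=1 r=(0,0,1) succ=(0,1,0) retry=(0,0,1)
6 | t2 LOAD | counter=1 r=(0,1,1) succ=(0,1,0) retry=(0,0,1)
7 | t3 LOAD | counter=1 r=(0,1,1) succ=(0,1,0) retry=(0,0,1)
8 | t3 CAS | counter=2 r=(0,1,1) succ=(0,1,1) retry=(0,0,1)
9 | t3 LOAD | counter=2 r=(0,1,2) succ=(0,1,1) retry=(0,0,1)
10 | t3 CAS | counter=3 r=(0,1,2) succ=(0,1,2) retry=(0,0,1)
11 | t2 CAS | counter=3 r=(0,1,2) succ=(0,1,2) retry=(0,1,1)
12 | t1 CAS | counter=3 r=(0,1,2) succ=(0,1,2) retry=(1,1,1)
13 | t1 LOAD | counter=3 r=(3,1,2) succ=(0,1,2) retry=(1,1,1)
14 | t1 CAS | counter=4 r=(3,1,2) succ=(1,1,2) retry=(1,1,1)
15 | t2 LOAD | counter=4 r=(3,4,2) succ=(1,1,2) retry=(1,1,1)
16 | t2 CAS | counter=5 r=(3,4,2) succ=(1,2,2) retry=(1,1,1)

counter=5 r=(3,4,2) succ=(1,2,2) retry=(1,1,1)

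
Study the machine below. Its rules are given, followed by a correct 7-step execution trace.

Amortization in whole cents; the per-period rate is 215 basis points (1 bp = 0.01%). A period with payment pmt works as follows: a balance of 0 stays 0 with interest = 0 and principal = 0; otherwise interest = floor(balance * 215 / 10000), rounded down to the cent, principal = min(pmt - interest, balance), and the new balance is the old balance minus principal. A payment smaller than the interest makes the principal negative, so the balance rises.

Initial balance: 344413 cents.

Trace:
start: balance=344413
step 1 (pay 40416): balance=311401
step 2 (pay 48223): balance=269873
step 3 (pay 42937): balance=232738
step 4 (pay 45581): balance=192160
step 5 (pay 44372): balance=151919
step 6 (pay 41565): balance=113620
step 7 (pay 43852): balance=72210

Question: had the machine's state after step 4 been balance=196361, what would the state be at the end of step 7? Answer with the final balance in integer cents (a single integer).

state after step 4 := balance=196361
step 5 (pay 44372): balance=156210
step 6 (pay 41565): balance=118003
step 7 (pay 43852): balance=76688

76688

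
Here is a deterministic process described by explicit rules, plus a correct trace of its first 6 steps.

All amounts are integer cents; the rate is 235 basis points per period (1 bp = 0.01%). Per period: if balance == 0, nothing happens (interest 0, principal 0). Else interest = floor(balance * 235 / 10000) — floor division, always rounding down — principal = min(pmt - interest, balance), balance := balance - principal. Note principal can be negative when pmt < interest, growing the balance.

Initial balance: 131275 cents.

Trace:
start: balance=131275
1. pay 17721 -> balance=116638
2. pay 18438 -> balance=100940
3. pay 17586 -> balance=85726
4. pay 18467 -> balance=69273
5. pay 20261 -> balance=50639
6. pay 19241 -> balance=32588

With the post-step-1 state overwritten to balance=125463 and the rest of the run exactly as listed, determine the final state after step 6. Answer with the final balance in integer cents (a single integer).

42500

state after step 1 := balance=125463
2. pay 18438 -> balance=109973
3. pay 17586 -> balance=94971
4. pay 18467 -> balance=78735
5. pay 20261 -> balance=60324
6. pay 19241 -> balance=42500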